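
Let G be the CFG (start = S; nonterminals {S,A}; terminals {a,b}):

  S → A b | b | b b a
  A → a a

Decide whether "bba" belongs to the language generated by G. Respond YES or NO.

Convert to CNF:
  S -> A T1 | T1 X2 | b
  A -> T0 T0
  T0 -> a
  T1 -> b
  X2 -> T1 T0

Fill CYK table bottom-up:
  T[0,0] 'b' = {S,T1}  orig:{S}
  T[1,1] 'b' = {S,T1}  orig:{S}
  T[2,2] 'a' = {T0}  orig:{}
  T[0,1] 'bb' = ∅
  T[1,2] 'ba' = {X2}  orig:{}
  T[0,2] 'bba' = {S}

S ∈ T[0,2] ⇒ YES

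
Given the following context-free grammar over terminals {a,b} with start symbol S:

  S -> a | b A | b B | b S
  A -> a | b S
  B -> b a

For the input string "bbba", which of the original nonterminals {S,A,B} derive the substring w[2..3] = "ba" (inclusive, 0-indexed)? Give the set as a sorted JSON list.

Convert to CNF:
  S -> T0 A | T0 B | T0 S | a
  A -> T0 S | a
  B -> T0 T1
  T0 -> b
  T1 -> a

CYK fill — only the sub-triangle for w[2..3]:
  [2..2]={T0}  "b"  orig:{}
  [3..3]={A,S,T1}  "a"  orig:{A,S}
  [2..3]={A,B,S}  "ba"

Original NTs in T[2,3] deriving "ba": ["A", "B", "S"]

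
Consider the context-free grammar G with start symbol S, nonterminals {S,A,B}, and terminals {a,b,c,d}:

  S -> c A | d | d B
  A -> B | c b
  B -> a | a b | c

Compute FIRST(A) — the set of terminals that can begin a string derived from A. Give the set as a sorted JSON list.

FIRST sets, iterate to fixpoint:
iter 1:
  A via A→c b: +{c}
  B via B→a: +{a}
  B via B→c: +{c}
  S via S→c A: +{c}
  S via S→d: +{d}
  FIRST(S)={c,d}  FIRST(A)={c}  FIRST(B)={a,c}
iter 2:
  A via A→B: +{a}
  FIRST(S)={c,d}  FIRST(A)={a,c}  FIRST(B)={a,c}
iter 3: — fixpoint
  FIRST(S)={c,d}  FIRST(A)={a,c}  FIRST(B)={a,c}

FIRST(A) = ["a", "c"]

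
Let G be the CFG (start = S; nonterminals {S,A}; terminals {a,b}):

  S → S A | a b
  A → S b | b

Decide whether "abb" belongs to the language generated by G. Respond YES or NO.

CNF form of G:
  S -> S A | T1 T0
  A -> S T0 | b
  T0 -> b
  T1 -> a

CYK table (by increasing span):
  T[0,0] 'a' = {T1}  orig:{}
  T[1,1] 'b' = {A,T0}  orig:{A}
  T[2,2] 'b' = {A,T0}  orig:{A}
  T[0,1] 'ab' = {S}
  T[1,2] 'bb' = ∅
  T[0,2] 'abb' = {A,S}

S ∈ T[0,2] ⇒ YES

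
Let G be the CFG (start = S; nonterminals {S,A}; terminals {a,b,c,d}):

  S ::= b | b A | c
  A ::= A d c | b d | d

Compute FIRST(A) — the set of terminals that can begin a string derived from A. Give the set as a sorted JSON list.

Compute FIRST by fixpoint:
[1]
  A via A→b d: +{b}
  A via A→d: +{d}
  S via S→b: +{b}
  S via S→c: +{c}
  S: {b,c}  A: {b,d}
[2] (no change)
  S: {b,c}  A: {b,d}

FIRST(A) = ["b", "d"]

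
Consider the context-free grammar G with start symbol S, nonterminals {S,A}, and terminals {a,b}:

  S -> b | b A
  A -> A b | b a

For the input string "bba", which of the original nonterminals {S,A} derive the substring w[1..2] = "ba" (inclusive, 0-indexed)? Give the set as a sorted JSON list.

CNF form of G:
  S -> T0 A | b
  A -> A T0 | T0 T1
  T0 -> b
  T1 -> a

Fill CYK table bottom-up, restricted to cells inside w[1..2]:
  [1..1]={S,T0}  "b"  orig:{S}
  [2..2]={T1}  "a"  orig:{}
  [1..2]={A}  "ba"

Original NTs in T[1,2] deriving "ba": ["A"]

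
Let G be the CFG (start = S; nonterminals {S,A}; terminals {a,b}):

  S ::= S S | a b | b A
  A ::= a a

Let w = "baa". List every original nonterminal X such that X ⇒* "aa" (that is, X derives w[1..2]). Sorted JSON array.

Convert to CNF:
  S -> S S | T0 T1 | T1 A
  A -> T0 T0
  T0 -> a
  T1 -> b

CYK table (by increasing span) — only the sub-triangle for w[1..2]:
  T[1,1] 'a' = {T0}  orig:{}
  T[2,2] 'a' = {T0}  orig:{}
  T[1,2] 'aa' = {A}

Original NTs in T[1,2] deriving "aa": ["A"]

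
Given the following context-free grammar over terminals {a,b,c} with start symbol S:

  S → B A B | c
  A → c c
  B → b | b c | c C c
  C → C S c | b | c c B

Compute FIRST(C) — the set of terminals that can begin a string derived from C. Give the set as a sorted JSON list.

Compute FIRST by fixpoint:
iter 1:
  A via A→c c: +{c}
  B via B→b: +{b}
  B via B→c C c: +{c}
  C via C→b: +{b}
  C via C→c c B: +{c}
  S via S→B A B: +{b,c}
  FIRST(S)={b,c}  FIRST(A)={c}  FIRST(B)={b,c}  FIRST(C)={b,c}
iter 2: done
  FIRST(S)={b,c}  FIRST(A)={c}  FIRST(B)={b,c}  FIRST(C)={b,c}

FIRST(C) = ["b", "c"]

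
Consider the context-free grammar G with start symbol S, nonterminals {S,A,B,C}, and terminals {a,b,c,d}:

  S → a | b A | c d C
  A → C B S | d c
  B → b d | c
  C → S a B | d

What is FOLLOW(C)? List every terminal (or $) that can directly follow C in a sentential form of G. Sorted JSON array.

FIRST sets, iterate to fixpoint:
round 1:
  A via A→d c: +{d}
  B via B→b d: +{b}
  B via B→c: +{c}
  C via C→d: +{d}
  S via S→a: +{a}
  S via S→b A: +{b}
  S via S→c d C: +{c}
  FIRST(S)={a,b,c}  FIRST(A)={d}  FIRST(B)={b,c}  FIRST(C)={d}
round 2:
  C via C→S a B: +{a,b,c}
  FIRST(S)={a,b,c}  FIRST(A)={d}  FIRST(B)={b,c}  FIRST(C)={a,b,c,d}
round 3:
  A via A→C B S: +{a,b,c}
  FIRST(S)={a,b,c}  FIRST(A)={a,b,c,d}  FIRST(B)={b,c}  FIRST(C)={a,b,c,d}
round 4: (no change)
  FIRST(S)={a,b,c}  FIRST(A)={a,b,c,d}  FIRST(B)={b,c}  FIRST(C)={a,b,c,d}

FOLLOW sets:
FOLLOW(S) := {$}
iter 1:
  A→C B S: FOLLOW(C) ⊇ FIRST(B) = {b,c}; new: +{b,c}
  A→C B S: FOLLOW(B) ⊇ FIRST(S) = {a,b,c}; new: +{a,b,c}
  C→S a B: FOLLOW(S) ⊇ FIRST(a) = {a}; new: +{a}
  S→b A: FOLLOW(A) ⊇ FOLLOW(S) ⊇ {$,a}; new: +{$,a}
  S→c d C: FOLLOW(C) ⊇ FOLLOW(S) ⊇ {$,a}; new: +{$,a}
  FOLLOW[S]={$,a}  FOLLOW[A]={$,a}  FOLLOW[B]={a,b,c}  FOLLOW[C]={$,a,b,c}
iter 2:
  C→S a B: FOLLOW(B) ⊇ FOLLOW(C) ⊇ {$,a,b,c}; new: +{$}
  FOLLOW[S]={$,a}  FOLLOW[A]={$,a}  FOLLOW[B]={$,a,b,c}  FOLLOW[C]={$,a,b,c}
iter 3: (no change)
  FOLLOW[S]={$,a}  FOLLOW[A]={$,a}  FOLLOW[B]={$,a,b,c}  FOLLOW[C]={$,a,b,c}

FOLLOW(C) = ["$", "a", "b", "c"]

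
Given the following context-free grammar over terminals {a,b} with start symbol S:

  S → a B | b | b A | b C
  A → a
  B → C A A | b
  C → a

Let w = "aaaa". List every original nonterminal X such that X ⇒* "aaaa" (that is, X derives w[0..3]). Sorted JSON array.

CNF form of G:
  S -> T0 B | T1 A | T1 C | b
  A -> a
  B -> C X2 | b
  C -> a
  T0 -> a
  T1 -> b
  X2 -> A A

CYK fill (cells [i..j] with 0 ≤ i ≤ j ≤ 3 only):
  cell(0,0) a: {A,C,T0}  orig:{A,C}
  cell(1,1) a: {A,C,T0}  orig:{A,C}
  cell(2,2) a: {A,C,T0}  orig:{A,C}
  cell(3,3) a: {A,C,T0}  orig:{A,C}
  cell(0,1) aa: {X2}  orig:{}
  cell(1,2) aa: {X2}  orig:{}
  cell(2,3) aa: {X2}  orig:{}
  cell(0,2) aaa: {B}
  cell(1,3) aaa: {B}
  cell(0,3) aaaa: {S}

Original NTs in T[0,3] deriving "aaaa": ["S"]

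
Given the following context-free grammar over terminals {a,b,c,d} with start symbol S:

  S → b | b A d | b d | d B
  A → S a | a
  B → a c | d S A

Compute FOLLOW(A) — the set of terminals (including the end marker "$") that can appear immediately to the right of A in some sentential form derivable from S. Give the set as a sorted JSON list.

Compute FIRST by fixpoint:
round 1:
  A via A→a: +{a}
  B via B→a c: +{a}
  B via B→d S A: +{d}
  S via S→b: +{b}
  S via S→d B: +{d}
  S: {b,d}  A: {a}  B: {a,d}
round 2:
  A via A→S a: +{b,d}
  S: {b,d}  A: {a,b,d}  B: {a,d}
round 3: (no change)
  S: {b,d}  A: {a,b,d}  B: {a,d}

FOLLOW iteration:
initialize: $ ∈ FOLLOW(S)
[1]
  A→S a: FOLLOW(S) ⊇ FIRST(a) = {a}; new: +{a}
  B→d S A: FOLLOW(S) ⊇ FIRST(A) = {a,b,d}; new: +{b,d}
  S→b A d: FOLLOW(A) ⊇ FIRST(d) = {d}; new: +{d}
  S→d B: FOLLOW(B) ⊇ FOLLOW(S) ⊇ {$,a,b,d}; new: +{$,a,b,d}
  FOLLOW[S]={$,a,b,d}  FOLLOW[A]={d}  FOLLOW[B]={$,a,b,d}
[2]
  B→d S A: FOLLOW(A) ⊇ FOLLOW(B) ⊇ {$,a,b,d}; new: +{$,a,b}
  FOLLOW[S]={$,a,b,d}  FOLLOW[A]={$,a,b,d}  FOLLOW[B]={$,a,b,d}
[3] (no change)
  FOLLOW[S]={$,a,b,d}  FOLLOW[A]={$,a,b,d}  FOLLOW[B]={$,a,b,d}

FOLLOW(A) = ["$", "a", "b", "d"]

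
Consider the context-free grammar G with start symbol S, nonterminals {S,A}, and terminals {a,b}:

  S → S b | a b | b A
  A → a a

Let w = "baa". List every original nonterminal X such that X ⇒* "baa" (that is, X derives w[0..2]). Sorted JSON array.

CNF form of G:
  S -> S T1 | T0 T1 | T1 A
  A -> T0 T0
  T0 -> a
  T1 -> b

CYK fill, restricted to cells inside w[0..2]:
  [0..0]={T1}  "b"  orig:{}
  [1..1]={T0}  "a"  orig:{}
  [2..2]={T0}  "a"  orig:{}
  [0..1]=∅  "ba"
  [1..2]={A}  "aa"
  [0..2]={S}  "baa"

Original NTs in T[0,2] deriving "baa": ["S"]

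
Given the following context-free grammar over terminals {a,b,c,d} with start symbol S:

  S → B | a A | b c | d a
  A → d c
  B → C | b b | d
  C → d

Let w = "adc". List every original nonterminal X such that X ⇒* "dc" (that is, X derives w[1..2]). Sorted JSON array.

CNF form of G:
  S -> T0 T3 | T2 T1 | T2 T2 | T3 A | d
  A -> T0 T1
  B -> T2 T2 | d
  C -> d
  T0 -> d
  T1 -> c
  T2 -> b
  T3 -> a

Fill CYK table bottom-up (cells [i..j] with 1 ≤ i ≤ j ≤ 2 only):
  [1..1]={B,C,S,T0}  "d"  orig:{B,C,S}
  [2..2]={T1}  "c"  orig:{}
  [1..2]={A}  "dc"

Original NTs in T[1,2] deriving "dc": ["A"]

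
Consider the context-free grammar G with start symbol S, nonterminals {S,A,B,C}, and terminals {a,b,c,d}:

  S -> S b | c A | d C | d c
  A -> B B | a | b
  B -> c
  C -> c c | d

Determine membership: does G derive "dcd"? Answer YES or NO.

CNF form of G:
  S -> S T1 | T0 A | T2 C | T2 T0
  A -> B B | a | b
  B -> c
  C -> T0 T0 | d
  T0 -> c
  T1 -> b
  T2 -> d

CYK table (by increasing span):
  cell(0,0) d: {C,T2}  orig:{C}
  cell(1,1) c: {B,T0}  orig:{B}
  cell(2,2) d: {C,T2}  orig:{C}
  cell(0,1) dc: {S}
  cell(1,2) cd: ∅
  cell(0,2) dcd: ∅

S ∉ T[0,2] ⇒ NO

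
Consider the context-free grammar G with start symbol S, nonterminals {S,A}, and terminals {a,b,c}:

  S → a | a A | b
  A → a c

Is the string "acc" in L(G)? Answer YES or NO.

CNF form of G:
  S -> T0 A | a | b
  A -> T0 T1
  T0 -> a
  T1 -> c

CYK fill:
  T[0,0] 'a' = {S,T0}  orig:{S}
  T[1,1] 'c' = {T1}  orig:{}
  T[2,2] 'c' = {T1}  orig:{}
  T[0,1] 'ac' = {A}
  T[1,2] 'cc' = ∅
  T[0,2] 'acc' = ∅

S ∉ T[0,2] ⇒ NO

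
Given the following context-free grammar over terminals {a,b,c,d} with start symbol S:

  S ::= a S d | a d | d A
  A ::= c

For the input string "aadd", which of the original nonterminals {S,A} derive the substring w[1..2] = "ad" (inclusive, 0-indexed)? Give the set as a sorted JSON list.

Convert to CNF:
  S -> T0 T1 | T0 X2 | T1 A
  A -> c
  T0 -> a
  T1 -> d
  X2 -> S T1

CYK fill (cells [i..j] with 1 ≤ i ≤ j ≤ 2 only):
  [1..1]={T0}  "a"  orig:{}
  [2..2]={T1}  "d"  orig:{}
  [1..2]={S}  "ad"

Original NTs in T[1,2] deriving "ad": ["S"]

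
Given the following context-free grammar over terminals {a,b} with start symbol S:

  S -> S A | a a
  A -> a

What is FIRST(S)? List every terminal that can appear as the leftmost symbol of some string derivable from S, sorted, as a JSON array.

Compute FIRST by fixpoint:
round 1:
  A via A→a: +{a}
  S via S→a a: +{a}
  FIRST(S)={a}  FIRST(A)={a}
round 2: (stable)
  FIRST(S)={a}  FIRST(A)={a}

FIRST(S) = ["a"]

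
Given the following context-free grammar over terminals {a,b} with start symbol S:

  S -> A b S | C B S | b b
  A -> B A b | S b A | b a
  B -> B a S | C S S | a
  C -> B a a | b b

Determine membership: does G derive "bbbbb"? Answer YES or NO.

Convert to CNF:
  S -> A X7 | C X8 | T0 T0
  A -> B X2 | S X3 | T0 T1
  B -> B X4 | C X5 | a
  C -> B X6 | T0 T0
  T0 -> b
  T1 -> a
  X2 -> A T0
  X3 -> T0 A
  X4 -> T1 S
  X5 -> S S
  X6 -> T1 T1
  X7 -> T0 S
  X8 -> B S

CYK table (by increasing span):
  [0..0]={T0}  "b"  orig:{}
  [1..1]={T0}  "b"  orig:{}
  [2..2]={T0}  "b"  orig:{}
  [3..3]={T0}  "b"  orig:{}
  [4..4]={T0}  "b"  orig:{}
  [0..1]={C,S}  "bb"
  [1..2]={C,S}  "bb"
  [2..3]={C,S}  "bb"
  [3..4]={C,S}  "bb"
  [0..2]={X7}  "bbb"  orig:{}
  [1..3]={X7}  "bbb"  orig:{}
  [2..4]={X7}  "bbb"  orig:{}
  [0..3]={X5}  "bbbb"  orig:{}
  [1..4]={X5}  "bbbb"  orig:{}
  [0..4]=∅  "bbbbb"

S ∉ T[0,4] ⇒ NO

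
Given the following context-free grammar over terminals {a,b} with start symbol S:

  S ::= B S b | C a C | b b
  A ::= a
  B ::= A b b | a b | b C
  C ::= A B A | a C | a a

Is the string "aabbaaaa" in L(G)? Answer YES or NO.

CNF form of G:
  S -> B X4 | C X5 | T0 T0
  A -> a
  B -> A X2 | T0 C | T1 T0
  C -> A X3 | T1 C | T1 T1
  T0 -> b
  T1 -> a
  X2 -> T0 T0
  X3 -> B A
  X4 -> S T0
  X5 -> T1 C

Fill CYK table bottom-up:
  cell(0,0) a: {A,T1}  orig:{A}
  cell(1,1) a: {A,T1}  orig:{A}
  cell(2,2) b: {T0}  orig:{}
  cell(3,3) b: {T0}  orig:{}
  cell(4,4) a: {A,T1}  orig:{A}
  cell(5,5) a: {A,T1}  orig:{A}
  cell(6,6) a: {A,T1}  orig:{A}
  cell(7,7) a: {A,T1}  orig:{A}
  cell(0,1) aa: {C}
  cell(1,2) ab: {B}
  cell(2,3) bb: {S,X2}  orig:{S}
  cell(3,4) ba: ∅
  cell(4,5) aa: {C}
  cell(5,6) aa: {C}
  cell(6,7) aa: {C}
  cell(0,2) aab: ∅
  cell(1,3) abb: {B}
  cell(2,4) bba: ∅
  cell(3,5) baa: {B}
  cell(4,6) aaa: {C,X5}  orig:{C}
  cell(5,7) aaa: {C,X5}  orig:{C}
  cell(0,3) aabb: ∅
  cell(1,4) abba: {X3}  orig:{}
  cell(2,5) bbaa: ∅
  cell(3,6) baaa: {B,X3}  orig:{B}
  cell(4,7) aaaa: {C,X5}  orig:{C}
  cell(0,4) aabba: {C}
  cell(1,5) abbaa: ∅
  cell(2,6) bbaaa: ∅
  cell(3,7) baaaa: {B,X3}  orig:{B}
  cell(0,5) aabbaa: ∅
  cell(1,6) abbaaa: ∅
  cell(2,7) bbaaaa: ∅
  cell(0,6) aabbaaa: ∅
  cell(1,7) abbaaaa: ∅
  cell(0,7) aabbaaaa: {S}

S ∈ T[0,7] ⇒ YES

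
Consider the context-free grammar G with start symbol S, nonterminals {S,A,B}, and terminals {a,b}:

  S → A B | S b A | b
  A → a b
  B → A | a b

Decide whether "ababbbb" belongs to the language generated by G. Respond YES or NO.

Convert to CNF:
  S -> A B | S X2 | b
  A -> T0 T1
  B -> T0 T1
  T0 -> a
  T1 -> b
  X2 -> T1 A

CYK table (by increasing span):
  cell(0,0) a: {T0}  orig:{}
  cell(1,1) b: {S,T1}  orig:{S}
  cell(2,2) a: {T0}  orig:{}
  cell(3,3) b: {S,T1}  orig:{S}
  cell(4,4) b: {S,T1}  orig:{S}
  cell(5,5) b: {S,T1}  orig:{S}
  cell(6,6) b: {S,T1}  orig:{S}
  cell(0,1) ab: {A,B}
  cell(1,2) ba: ∅
  cell(2,3) ab: {A,B}
  cell(3,4) bb: ∅
  cell(4,5) bb: ∅
  cell(5,6) bb: ∅
  cell(0,2) aba: ∅
  cell(1,3) bab: {X2}  orig:{}
  cell(2,4) abb: ∅
  cell(3,5) bbb: ∅
  cell(4,6) bbb: ∅
  cell(0,3) abab: {S}
  cell(1,4) babb: ∅
  cell(2,5) abbb: ∅
  cell(3,6) bbbb: ∅
  cell(0,4) ababb: ∅
  cell(1,5) babbb: ∅
  cell(2,6) abbbb: ∅
  cell(0,5) ababbb: ∅
  cell(1,6) babbbb: ∅
  cell(0,6) ababbbb: ∅

S ∉ T[0,6] ⇒ NO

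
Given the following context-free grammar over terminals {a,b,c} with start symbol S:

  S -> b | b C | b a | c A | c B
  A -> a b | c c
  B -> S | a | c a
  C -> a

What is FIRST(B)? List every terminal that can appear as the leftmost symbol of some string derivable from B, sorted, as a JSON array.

FIRST iteration:
iter 1:
  A via A→a b: +{a}
  A via A→c c: +{c}
  B via B→a: +{a}
  B via B→c a: +{c}
  C via C→a: +{a}
  S via S→b: +{b}
  S via S→c A: +{c}
  FIRST(S)={b,c}  FIRST(A)={a,c}  FIRST(B)={a,c}  FIRST(C)={a}
iter 2:
  B via B→S: +{b}
  FIRST(S)={b,c}  FIRST(A)={a,c}  FIRST(B)={a,b,c}  FIRST(C)={a}
iter 3: done
  FIRST(S)={b,c}  FIRST(A)={a,c}  FIRST(B)={a,b,c}  FIRST(C)={a}

FIRST(B) = ["a", "b", "c"]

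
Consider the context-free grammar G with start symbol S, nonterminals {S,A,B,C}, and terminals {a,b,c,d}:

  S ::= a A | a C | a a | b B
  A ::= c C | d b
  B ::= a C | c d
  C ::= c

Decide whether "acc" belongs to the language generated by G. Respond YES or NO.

CNF form of G:
  S -> T2 B | T3 A | T3 C | T3 T3
  A -> T0 C | T1 T2
  B -> T0 T1 | T3 C
  C -> c
  T0 -> c
  T1 -> d
  T2 -> b
  T3 -> a

CYK fill:
  cell(0,0) a: {T3}  orig:{}
  cell(1,1) c: {C,T0}  orig:{C}
  cell(2,2) c: {C,T0}  orig:{C}
  cell(0,1) ac: {B,S}
  cell(1,2) cc: {A}
  cell(0,2) acc: {S}

S ∈ T[0,2] ⇒ YES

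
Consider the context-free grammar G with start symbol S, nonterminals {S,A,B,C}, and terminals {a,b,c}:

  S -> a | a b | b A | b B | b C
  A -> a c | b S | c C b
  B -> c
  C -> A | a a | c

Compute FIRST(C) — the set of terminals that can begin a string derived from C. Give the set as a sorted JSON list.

FIRST iteration:
round 1:
  A via A→a c: +{a}
  A via A→b S: +{b}
  A via A→c C b: +{c}
  B via B→c: +{c}
  C via C→A: +{a,b,c}
  S via S→a: +{a}
  S via S→b A: +{b}
  S: {a,b}  A: {a,b,c}  B: {c}  C: {a,b,c}
round 2: (no change)
  S: {a,b}  A: {a,b,c}  B: {c}  C: {a,b,c}

FIRST(C) = ["a", "b", "c"]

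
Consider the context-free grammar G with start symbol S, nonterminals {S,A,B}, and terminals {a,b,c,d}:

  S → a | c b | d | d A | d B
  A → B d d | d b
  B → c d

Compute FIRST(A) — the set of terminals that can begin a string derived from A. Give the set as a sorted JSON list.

Compute FIRST by fixpoint:
pass 1:
  A via A→d b: +{d}
  B via B→c d: +{c}
  S via S→a: +{a}
  S via S→c b: +{c}
  S via S→d: +{d}
  FIRST(S)={a,c,d}  FIRST(A)={d}  FIRST(B)={c}
pass 2:
  A via A→B d d: +{c}
  FIRST(S)={a,c,d}  FIRST(A)={c,d}  FIRST(B)={c}
pass 3: done
  FIRST(S)={a,c,d}  FIRST(A)={c,d}  FIRST(B)={c}

FIRST(A) = ["c", "d"]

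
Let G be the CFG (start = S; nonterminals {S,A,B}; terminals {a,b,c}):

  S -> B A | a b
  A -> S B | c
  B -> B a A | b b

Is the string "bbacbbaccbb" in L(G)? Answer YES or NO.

CNF form of G:
  S -> B A | T0 T1
  A -> S B | c
  B -> B X2 | T1 T1
  T0 -> a
  T1 -> b
  X2 -> T0 A

Fill CYK table bottom-up:
  cell(0,0) b: {T1}  orig:{}
  cell(1,1) b: {T1}  orig:{}
  cell(2,2) a: {T0}  orig:{}
  cell(3,3) c: {A}
  cell(4,4) b: {T1}  orig:{}
  cell(5,5) b: {T1}  orig:{}
  cell(6,6) a: {T0}  orig:{}
  cell(7,7) c: {A}
  cell(8,8) c: {A}
  cell(9,9) b: {T1}  orig:{}
  cell(10,10) b: {T1}  orig:{}
  cell(0,1) bb: {B}
  cell(1,2) ba: ∅
  cell(2,3) ac: {X2}  orig:{}
  cell(3,4) cb: ∅
  cell(4,5) bb: {B}
  cell(5,6) ba: ∅
  cell(6,7) ac: {X2}  orig:{}
  cell(7,8) cc: ∅
  cell(8,9) cb: ∅
  cell(9,10) bb: {B}
  cell(0,2) bba: ∅
  cell(1,3) bac: ∅
  cell(2,4) acb: ∅
  cell(3,5) cbb: ∅
  cell(4,6) bba: ∅
  cell(5,7) bac: ∅
  cell(6,8) acc: ∅
  cell(7,9) ccb: ∅
  cell(8,10) cbb: ∅
  cell(0,3) bbac: {B}
  cell(1,4) bacb: ∅
  cell(2,5) acbb: ∅
  cell(3,6) cbba: ∅
  cell(4,7) bbac: {B}
  cell(5,8) bacc: ∅
  cell(6,9) accb: ∅
  cell(7,10) ccbb: ∅
  cell(0,4) bbacb: ∅
  cell(1,5) bacbb: ∅
  cell(2,6) acbba: ∅
  cell(3,7) cbbac: ∅
  cell(4,8) bbacc: {S}
  cell(5,9) baccb: ∅
  cell(6,10) accbb: ∅
  cell(0,5) bbacbb: ∅
  cell(1,6) bacbba: ∅
  cell(2,7) acbbac: ∅
  cell(3,8) cbbacc: ∅
  cell(4,9) bbaccb: ∅
  cell(5,10) baccbb: ∅
  cell(0,6) bbacbba: ∅
  cell(1,7) bacbbac: ∅
  cell(2,8) acbbacc: ∅
  cell(3,9) cbbaccb: ∅
  cell(4,10) bbaccbb: {A}
  cell(0,7) bbacbbac: ∅
  cell(1,8) bacbbacc: ∅
  cell(2,9) acbbaccb: ∅
  cell(3,10) cbbaccbb: ∅
  cell(0,8) bbacbbacc: ∅
  cell(1,9) bacbbaccb: ∅
  cell(2,10) acbbaccbb: ∅
  cell(0,9) bbacbbaccb: ∅
  cell(1,10) bacbbaccbb: ∅
  cell(0,10) bbacbbaccbb: {S}

S ∈ T[0,10] ⇒ YES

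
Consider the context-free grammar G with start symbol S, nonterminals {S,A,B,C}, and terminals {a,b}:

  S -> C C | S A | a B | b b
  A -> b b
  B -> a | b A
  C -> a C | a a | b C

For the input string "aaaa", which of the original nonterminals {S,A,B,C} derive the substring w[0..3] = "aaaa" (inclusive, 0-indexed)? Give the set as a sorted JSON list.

CNF form of G:
  S -> C C | S A | T0 T0 | T1 B
  A -> T0 T0
  B -> T0 A | a
  C -> T0 C | T1 C | T1 T1
  T0 -> b
  T1 -> a

Fill CYK table bottom-up — only the sub-triangle for w[0..3]:
  cell(0,0) a: {B,T1}  orig:{B}
  cell(1,1) a: {B,T1}  orig:{B}
  cell(2,2) a: {B,T1}  orig:{B}
  cell(3,3) a: {B,T1}  orig:{B}
  cell(0,1) aa: {C,S}
  cell(1,2) aa: {C,S}
  cell(2,3) aa: {C,S}
  cell(0,2) aaa: {C}
  cell(1,3) aaa: {C}
  cell(0,3) aaaa: {C,S}

Original NTs in T[0,3] deriving "aaaa": ["C", "S"]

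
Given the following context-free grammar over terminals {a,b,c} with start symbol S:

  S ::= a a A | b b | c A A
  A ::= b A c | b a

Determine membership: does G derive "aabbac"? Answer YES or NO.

CNF form of G:
  S -> T0 T0 | T1 X5 | T2 X4
  A -> T0 T2 | T0 X3
  T0 -> b
  T1 -> c
  T2 -> a
  X3 -> A T1
  X4 -> T2 A
  X5 -> A A

CYK table (by increasing span):
  T[0,0] 'a' = {T2}  orig:{}
  T[1,1] 'a' = {T2}  orig:{}
  T[2,2] 'b' = {T0}  orig:{}
  T[3,3] 'b' = {T0}  orig:{}
  T[4,4] 'a' = {T2}  orig:{}
  T[5,5] 'c' = {T1}  orig:{}
  T[0,1] 'aa' = ∅
  T[1,2] 'ab' = ∅
  T[2,3] 'bb' = {S}
  T[3,4] 'ba' = {A}
  T[4,5] 'ac' = ∅
  T[0,2] 'aab' = ∅
  T[1,3] 'abb' = ∅
  T[2,4] 'bba' = ∅
  T[3,5] 'bac' = {X3}  orig:{}
  T[0,3] 'aabb' = ∅
  T[1,4] 'abba' = ∅
  T[2,5] 'bbac' = {A}
  T[0,4] 'aabba' = ∅
  T[1,5] 'abbac' = {X4}  orig:{}
  T[0,5] 'aabbac' = {S}

S ∈ T[0,5] ⇒ YES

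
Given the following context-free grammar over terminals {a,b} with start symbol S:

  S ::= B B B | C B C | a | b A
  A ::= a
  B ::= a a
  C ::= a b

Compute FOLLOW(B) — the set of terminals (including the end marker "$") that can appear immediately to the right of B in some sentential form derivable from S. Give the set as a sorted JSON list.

FIRST sets, iterate to fixpoint:
iter 1:
  A via A→a: +{a}
  B via B→a a: +{a}
  C via C→a b: +{a}
  S via S→B B B: +{a}
  S via S→b A: +{b}
  S: {a,b}  A: {a}  B: {a}  C: {a}
iter 2: (stable)
  S: {a,b}  A: {a}  B: {a}  C: {a}

FOLLOW iteration:
seed FOLLOW(S) with $
iter 1:
  S→B B B: FOLLOW(B) ⊇ FIRST(B) = {a}; new: +{a}
  S→B B B: FOLLOW(B) ⊇ FOLLOW(S) ⊇ {$}; new: +{$}
  S→C B C: FOLLOW(C) ⊇ FIRST(B) = {a}; new: +{a}
  S→C B C: FOLLOW(C) ⊇ FOLLOW(S) ⊇ {$}; new: +{$}
  S→b A: FOLLOW(A) ⊇ FOLLOW(S) ⊇ {$}; new: +{$}
  S: {$}  A: {$}  B: {$,a}  C: {$,a}
iter 2: (stable)
  S: {$}  A: {$}  B: {$,a}  C: {$,a}

FOLLOW(B) = ["$", "a"]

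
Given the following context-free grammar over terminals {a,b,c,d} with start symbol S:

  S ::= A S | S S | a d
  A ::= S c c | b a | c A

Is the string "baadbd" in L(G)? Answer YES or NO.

Convert to CNF:
  S -> A S | S S | T2 T3
  A -> S X4 | T0 A | T1 T2
  T0 -> c
  T1 -> b
  T2 -> a
  T3 -> d
  X4 -> T0 T0

CYK fill:
  [0..0]={T1}  "b"  orig:{}
  [1..1]={T2}  "a"  orig:{}
  [2..2]={T2}  "a"  orig:{}
  [3..3]={T3}  "d"  orig:{}
  [4..4]={T1}  "b"  orig:{}
  [5..5]={T3}  "d"  orig:{}
  [0..1]={A}  "ba"
  [1..2]=∅  "aa"
  [2..3]={S}  "ad"
  [3..4]=∅  "db"
  [4..5]=∅  "bd"
  [0..2]=∅  "baa"
  [1..3]=∅  "aad"
  [2..4]=∅  "adb"
  [3..5]=∅  "dbd"
  [0..3]={S}  "baad"
  [1..4]=∅  "aadb"
  [2..5]=∅  "adbd"
  [0..4]=∅  "baadb"
  [1..5]=∅  "aadbd"
  [0..5]=∅  "baadbd"

S ∉ T[0,5] ⇒ NO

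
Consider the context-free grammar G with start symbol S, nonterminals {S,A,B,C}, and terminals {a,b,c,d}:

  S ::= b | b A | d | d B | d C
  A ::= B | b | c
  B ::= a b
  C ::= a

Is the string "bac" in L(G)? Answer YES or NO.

CNF form of G:
  S -> T1 A | T2 B | T2 C | b | d
  A -> T0 T1 | b | c
  B -> T0 T1
  C -> a
  T0 -> a
  T1 -> b
  T2 -> d

Fill CYK table bottom-up:
  [0..0]={A,S,T1}  "b"  orig:{A,S}
  [1..1]={C,T0}  "a"  orig:{C}
  [2..2]={A}  "c"
  [0..1]=∅  "ba"
  [1..2]=∅  "ac"
  [0..2]=∅  "bac"

S ∉ T[0,2] ⇒ NO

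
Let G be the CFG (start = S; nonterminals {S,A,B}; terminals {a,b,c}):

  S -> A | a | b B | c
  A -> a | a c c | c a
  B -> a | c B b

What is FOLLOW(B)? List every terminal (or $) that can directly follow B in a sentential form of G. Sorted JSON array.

FIRST sets, iterate to fixpoint:
round 1:
  A via A→a: +{a}
  A via A→c a: +{c}
  B via B→a: +{a}
  B via B→c B b: +{c}
  S via S→A: +{a,c}
  S via S→b B: +{b}
  S: {a,b,c}  A: {a,c}  B: {a,c}
round 2: done
  S: {a,b,c}  A: {a,c}  B: {a,c}

Compute FOLLOW by fixpoint:
initialize: $ ∈ FOLLOW(S)
iter 1:
  B→c B b: FOLLOW(B) ⊇ FIRST(b) = {b}; new: +{b}
  S→A: FOLLOW(A) ⊇ FOLLOW(S) ⊇ {$}; new: +{$}
  S→b B: FOLLOW(B) ⊇ FOLLOW(S) ⊇ {$}; new: +{$}
  S: {$}  A: {$}  B: {$,b}
iter 2: (stable)
  S: {$}  A: {$}  B: {$,b}

FOLLOW(B) = ["$", "b"]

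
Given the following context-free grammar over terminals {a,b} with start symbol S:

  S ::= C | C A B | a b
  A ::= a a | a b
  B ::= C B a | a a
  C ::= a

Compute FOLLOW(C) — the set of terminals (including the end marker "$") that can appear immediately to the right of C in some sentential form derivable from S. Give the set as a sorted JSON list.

Compute FIRST by fixpoint:
[1]
  A via A→a a: +{a}
  B via B→a a: +{a}
  C via C→a: +{a}
  S via S→C: +{a}
  FIRST(S)={a}  FIRST(A)={a}  FIRST(B)={a}  FIRST(C)={a}
[2] done
  FIRST(S)={a}  FIRST(A)={a}  FIRST(B)={a}  FIRST(C)={a}

FOLLOW iteration:
initialize: $ ∈ FOLLOW(S)
iter 1:
  B→C B a: FOLLOW(C) ⊇ FIRST(B) = {a}; new: +{a}
  B→C B a: FOLLOW(B) ⊇ FIRST(a) = {a}; new: +{a}
  S→C: FOLLOW(C) ⊇ FOLLOW(S) ⊇ {$}; new: +{$}
  S→C A B: FOLLOW(A) ⊇ FIRST(B) = {a}; new: +{a}
  S→C A B: FOLLOW(B) ⊇ FOLLOW(S) ⊇ {$}; new: +{$}
  FOLLOW(S)={$}  FOLLOW(A)={a}  FOLLOW(B)={$,a}  FOLLOW(C)={$,a}
iter 2: done
  FOLLOW(S)={$}  FOLLOW(A)={a}  FOLLOW(B)={$,a}  FOLLOW(C)={$,a}

FOLLOW(C) = ["$", "a"]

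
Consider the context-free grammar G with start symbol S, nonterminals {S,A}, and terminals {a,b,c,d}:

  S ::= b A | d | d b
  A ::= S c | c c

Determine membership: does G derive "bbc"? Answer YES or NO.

Convert to CNF:
  S -> T1 A | T2 T1 | d
  A -> S T0 | T0 T0
  T0 -> c
  T1 -> b
  T2 -> d

CYK table (by increasing span):
  cell(0,0) b: {T1}  orig:{}
  cell(1,1) b: {T1}  orig:{}
  cell(2,2) c: {T0}  orig:{}
  cell(0,1) bb: ∅
  cell(1,2) bc: ∅
  cell(0,2) bbc: ∅

S ∉ T[0,2] ⇒ NO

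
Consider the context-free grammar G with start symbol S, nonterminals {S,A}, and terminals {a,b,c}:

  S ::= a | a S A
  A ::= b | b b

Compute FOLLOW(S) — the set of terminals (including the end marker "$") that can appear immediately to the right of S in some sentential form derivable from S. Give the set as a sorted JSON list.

FIRST sets, iterate to fixpoint:
round 1:
  A via A→b: +{b}
  S via S→a: +{a}
  FIRST(S)={a}  FIRST(A)={b}
round 2: (stable)
  FIRST(S)={a}  FIRST(A)={b}

FOLLOW sets:
seed FOLLOW(S) with $
round 1:
  S→a S A: FOLLOW(S) ⊇ FIRST(A) = {b}; new: +{b}
  S→a S A: FOLLOW(A) ⊇ FOLLOW(S) ⊇ {$,b}; new: +{$,b}
  FOLLOW(S)={$,b}  FOLLOW(A)={$,b}
round 2: — fixpoint
  FOLLOW(S)={$,b}  FOLLOW(A)={$,b}

FOLLOW(S) = ["$", "b"]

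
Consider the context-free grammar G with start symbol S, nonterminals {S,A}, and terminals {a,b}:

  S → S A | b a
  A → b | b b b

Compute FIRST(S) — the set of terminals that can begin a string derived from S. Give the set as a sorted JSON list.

Compute FIRST by fixpoint:
pass 1:
  A via A→b: +{b}
  S via S→b a: +{b}
  FIRST[S]={b}  FIRST[A]={b}
pass 2: (stable)
  FIRST[S]={b}  FIRST[A]={b}

FIRST(S) = ["b"]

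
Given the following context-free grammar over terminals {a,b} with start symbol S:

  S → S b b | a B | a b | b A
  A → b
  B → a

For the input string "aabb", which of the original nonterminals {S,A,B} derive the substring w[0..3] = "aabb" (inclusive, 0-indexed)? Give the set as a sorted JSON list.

Convert to CNF:
  S -> S X2 | T0 A | T1 B | T1 T0
  A -> b
  B -> a
  T0 -> b
  T1 -> a
  X2 -> T0 T0

Fill CYK table bottom-up (cells [i..j] with 0 ≤ i ≤ j ≤ 3 only):
  [0..0]={B,T1}  "a"  orig:{B}
  [1..1]={B,T1}  "a"  orig:{B}
  [2..2]={A,T0}  "b"  orig:{A}
  [3..3]={A,T0}  "b"  orig:{A}
  [0..1]={S}  "aa"
  [1..2]={S}  "ab"
  [2..3]={S,X2}  "bb"  orig:{S}
  [0..2]=∅  "aab"
  [1..3]=∅  "abb"
  [0..3]={S}  "aabb"

Original NTs in T[0,3] deriving "aabb": ["S"]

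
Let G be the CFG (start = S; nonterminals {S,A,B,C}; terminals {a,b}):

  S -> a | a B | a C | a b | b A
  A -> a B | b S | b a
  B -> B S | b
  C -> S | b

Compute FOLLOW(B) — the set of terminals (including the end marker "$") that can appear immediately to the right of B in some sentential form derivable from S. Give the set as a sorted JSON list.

Compute FIRST by fixpoint:
iter 1:
  A via A→a B: +{a}
  A via A→b S: +{b}
  B via B→b: +{b}
  C via C→b: +{b}
  S via S→a: +{a}
  S via S→b A: +{b}
  FIRST(S)={a,b}  FIRST(A)={a,b}  FIRST(B)={b}  FIRST(C)={b}
iter 2:
  C via C→S: +{a}
  FIRST(S)={a,b}  FIRST(A)={a,b}  FIRST(B)={b}  FIRST(C)={a,b}
iter 3: done
  FIRST(S)={a,b}  FIRST(A)={a,b}  FIRST(B)={b}  FIRST(C)={a,b}

FOLLOW iteration:
seed FOLLOW(S) with $
round 1:
  B→B S: FOLLOW(B) ⊇ FIRST(S) = {a,b}; new: +{a,b}
  B→B S: FOLLOW(S) ⊇ FOLLOW(B) ⊇ {a,b}; new: +{a,b}
  S→a B: FOLLOW(B) ⊇ FOLLOW(S) ⊇ {$,a,b}; new: +{$}
  S→a C: FOLLOW(C) ⊇ FOLLOW(S) ⊇ {$,a,b}; new: +{$,a,b}
  S→b A: FOLLOW(A) ⊇ FOLLOW(S) ⊇ {$,a,b}; new: +{$,a,b}
  FOLLOW[S]={$,a,b}  FOLLOW[A]={$,a,b}  FOLLOW[B]={$,a,b}  FOLLOW[C]={$,a,b}
round 2: (stable)
  FOLLOW[S]={$,a,b}  FOLLOW[A]={$,a,b}  FOLLOW[B]={$,a,b}  FOLLOW[C]={$,a,b}

FOLLOW(B) = ["$", "a", "b"]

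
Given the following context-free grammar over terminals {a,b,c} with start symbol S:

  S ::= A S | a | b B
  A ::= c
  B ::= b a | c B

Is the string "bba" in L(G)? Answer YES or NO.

CNF form of G:
  S -> A S | T0 B | a
  A -> c
  B -> T0 T1 | T2 B
  T0 -> b
  T1 -> a
  T2 -> c

CYK table (by increasing span):
  cell(0,0) b: {T0}  orig:{}
  cell(1,1) b: {T0}  orig:{}
  cell(2,2) a: {S,T1}  orig:{S}
  cell(0,1) bb: ∅
  cell(1,2) ba: {B}
  cell(0,2) bba: {S}

S ∈ T[0,2] ⇒ YES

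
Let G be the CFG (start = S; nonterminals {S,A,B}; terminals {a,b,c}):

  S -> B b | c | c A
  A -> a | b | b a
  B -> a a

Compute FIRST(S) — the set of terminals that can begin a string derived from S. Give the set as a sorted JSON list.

Compute FIRST by fixpoint:
round 1:
  A via A→a: +{a}
  A via A→b: +{b}
  B via B→a a: +{a}
  S via S→B b: +{a}
  S via S→c: +{c}
  FIRST(S)={a,c}  FIRST(A)={a,b}  FIRST(B)={a}
round 2: done
  FIRST(S)={a,c}  FIRST(A)={a,b}  FIRST(B)={a}

FIRST(S) = ["a", "c"]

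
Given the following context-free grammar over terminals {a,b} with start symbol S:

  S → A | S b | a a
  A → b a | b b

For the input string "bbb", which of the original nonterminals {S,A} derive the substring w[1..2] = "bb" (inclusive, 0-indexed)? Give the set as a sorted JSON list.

Convert to CNF:
  S -> S T0 | T0 T0 | T0 T1 | T1 T1
  A -> T0 T0 | T0 T1
  T0 -> b
  T1 -> a

Fill CYK table bottom-up — only the sub-triangle for w[1..2]:
  [1..1]={T0}  "b"  orig:{}
  [2..2]={T0}  "b"  orig:{}
  [1..2]={A,S}  "bb"

Original NTs in T[1,2] deriving "bb": ["A", "S"]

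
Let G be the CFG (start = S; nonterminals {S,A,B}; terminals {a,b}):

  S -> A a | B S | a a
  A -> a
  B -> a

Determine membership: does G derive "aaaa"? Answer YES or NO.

CNF form of G:
  S -> A T0 | B S | T0 T0
  A -> a
  B -> a
  T0 -> a

CYK table (by increasing span):
  [0..0]={A,B,T0}  "a"  orig:{A,B}
  [1..1]={A,B,T0}  "a"  orig:{A,B}
  [2..2]={A,B,T0}  "a"  orig:{A,B}
  [3..3]={A,B,T0}  "a"  orig:{A,B}
  [0..1]={S}  "aa"
  [1..2]={S}  "aa"
  [2..3]={S}  "aa"
  [0..2]={S}  "aaa"
  [1..3]={S}  "aaa"
  [0..3]={S}  "aaaa"

S ∈ T[0,3] ⇒ YES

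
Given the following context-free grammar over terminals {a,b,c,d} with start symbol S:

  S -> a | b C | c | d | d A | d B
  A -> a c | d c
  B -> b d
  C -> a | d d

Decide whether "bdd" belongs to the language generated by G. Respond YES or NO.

Convert to CNF:
  S -> T2 A | T2 B | T3 C | a | c | d
  A -> T0 T1 | T2 T1
  B -> T3 T2
  C -> T2 T2 | a
  T0 -> a
  T1 -> c
  T2 -> d
  T3 -> b

CYK table (by increasing span):
  cell(0,0) b: {T3}  orig:{}
  cell(1,1) d: {S,T2}  orig:{S}
  cell(2,2) d: {S,T2}  orig:{S}
  cell(0,1) bd: {B}
  cell(1,2) dd: {C}
  cell(0,2) bdd: {S}

S ∈ T[0,2] ⇒ YES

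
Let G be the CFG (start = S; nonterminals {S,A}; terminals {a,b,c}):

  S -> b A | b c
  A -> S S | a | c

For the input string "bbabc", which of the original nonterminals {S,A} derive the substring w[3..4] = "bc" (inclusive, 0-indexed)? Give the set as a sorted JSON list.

CNF form of G:
  S -> T0 A | T0 T1
  A -> S S | a | c
  T0 -> b
  T1 -> c

Fill CYK table bottom-up (cells [i..j] with 3 ≤ i ≤ j ≤ 4 only):
  cell(3,3) b: {T0}  orig:{}
  cell(4,4) c: {A,T1}  orig:{A}
  cell(3,4) bc: {S}

Original NTs in T[3,4] deriving "bc": ["S"]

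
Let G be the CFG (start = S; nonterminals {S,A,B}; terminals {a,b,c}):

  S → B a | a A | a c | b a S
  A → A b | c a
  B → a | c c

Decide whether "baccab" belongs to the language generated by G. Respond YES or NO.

Convert to CNF:
  S -> B T2 | T0 X3 | T2 A | T2 T1
  A -> A T0 | T1 T2
  B -> T1 T1 | a
  T0 -> b
  T1 -> c
  T2 -> a
  X3 -> T2 S

CYK fill:
  [0..0]={T0}  "b"  orig:{}
  [1..1]={B,T2}  "a"  orig:{B}
  [2..2]={T1}  "c"  orig:{}
  [3..3]={T1}  "c"  orig:{}
  [4..4]={B,T2}  "a"  orig:{B}
  [5..5]={T0}  "b"  orig:{}
  [0..1]=∅  "ba"
  [1..2]={S}  "ac"
  [2..3]={B}  "cc"
  [3..4]={A}  "ca"
  [4..5]=∅  "ab"
  [0..2]=∅  "bac"
  [1..3]=∅  "acc"
  [2..4]={S}  "cca"
  [3..5]={A}  "cab"
  [0..3]=∅  "bacc"
  [1..4]={X3}  "acca"  orig:{}
  [2..5]=∅  "ccab"
  [0..4]={S}  "bacca"
  [1..5]=∅  "accab"
  [0..5]=∅  "baccab"

S ∉ T[0,5] ⇒ NO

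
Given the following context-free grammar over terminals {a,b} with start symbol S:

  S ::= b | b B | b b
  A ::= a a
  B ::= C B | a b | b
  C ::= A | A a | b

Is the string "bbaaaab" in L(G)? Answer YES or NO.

Convert to CNF:
  S -> T1 B | T1 T1 | b
  A -> T0 T0
  B -> C B | T0 T1 | b
  C -> A T0 | T0 T0 | b
  T0 -> a
  T1 -> b

Fill CYK table bottom-up:
  [0..0]={B,C,S,T1}  "b"  orig:{B,C,S}
  [1..1]={B,C,S,T1}  "b"  orig:{B,C,S}
  [2..2]={T0}  "a"  orig:{}
  [3..3]={T0}  "a"  orig:{}
  [4..4]={T0}  "a"  orig:{}
  [5..5]={T0}  "a"  orig:{}
  [6..6]={B,C,S,T1}  "b"  orig:{B,C,S}
  [0..1]={B,S}  "bb"
  [1..2]=∅  "ba"
  [2..3]={A,C}  "aa"
  [3..4]={A,C}  "aa"
  [4..5]={A,C}  "aa"
  [5..6]={B}  "ab"
  [0..2]=∅  "bba"
  [1..3]=∅  "baa"
  [2..4]={C}  "aaa"
  [3..5]={C}  "aaa"
  [4..6]={B}  "aab"
  [0..3]=∅  "bbaa"
  [1..4]=∅  "baaa"
  [2..5]=∅  "aaaa"
  [3..6]={B}  "aaab"
  [0..4]=∅  "bbaaa"
  [1..5]=∅  "baaaa"
  [2..6]={B}  "aaaab"
  [0..5]=∅  "bbaaaa"
  [1..6]={B,S}  "baaaab"
  [0..6]={B,S}  "bbaaaab"

S ∈ T[0,6] ⇒ YES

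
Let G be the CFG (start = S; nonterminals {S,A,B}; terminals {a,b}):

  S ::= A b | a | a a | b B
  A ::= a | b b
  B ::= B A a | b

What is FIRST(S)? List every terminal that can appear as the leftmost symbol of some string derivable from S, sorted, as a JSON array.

Compute FIRST by fixpoint:
round 1:
  A via A→a: +{a}
  A via A→b b: +{b}
  B via B→b: +{b}
  S via S→A b: +{a,b}
  FIRST[S]={a,b}  FIRST[A]={a,b}  FIRST[B]={b}
round 2: — fixpoint
  FIRST[S]={a,b}  FIRST[A]={a,b}  FIRST[B]={b}

FIRST(S) = ["a", "b"]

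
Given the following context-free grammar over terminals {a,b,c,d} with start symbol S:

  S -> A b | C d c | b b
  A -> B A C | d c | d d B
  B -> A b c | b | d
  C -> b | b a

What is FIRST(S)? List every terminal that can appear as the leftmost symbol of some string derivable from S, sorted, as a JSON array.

Compute FIRST by fixpoint:
iter 1:
  A via A→d c: +{d}
  B via B→A b c: +{d}
  B via B→b: +{b}
  C via C→b: +{b}
  S via S→A b: +{d}
  S via S→C d c: +{b}
  S: {b,d}  A: {d}  B: {b,d}  C: {b}
iter 2:
  A via A→B A C: +{b}
  S: {b,d}  A: {b,d}  B: {b,d}  C: {b}
iter 3: done
  S: {b,d}  A: {b,d}  B: {b,d}  C: {b}

FIRST(S) = ["b", "d"]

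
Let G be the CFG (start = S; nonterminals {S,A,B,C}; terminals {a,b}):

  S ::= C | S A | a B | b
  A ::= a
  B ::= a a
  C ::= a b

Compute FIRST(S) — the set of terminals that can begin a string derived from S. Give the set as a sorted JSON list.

FIRST iteration:
pass 1:
  A via A→a: +{a}
  B via B→a a: +{a}
  C via C→a b: +{a}
  S via S→C: +{a}
  S via S→b: +{b}
  FIRST[S]={a,b}  FIRST[A]={a}  FIRST[B]={a}  FIRST[C]={a}
pass 2: (stable)
  FIRST[S]={a,b}  FIRST[A]={a}  FIRST[B]={a}  FIRST[C]={a}

FIRST(S) = ["a", "b"]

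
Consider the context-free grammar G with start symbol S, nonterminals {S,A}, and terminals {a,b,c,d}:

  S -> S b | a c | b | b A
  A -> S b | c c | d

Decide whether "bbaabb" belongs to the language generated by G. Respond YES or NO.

CNF form of G:
  S -> S T0 | T0 A | T2 T1 | b
  A -> S T0 | T1 T1 | d
  T0 -> b
  T1 -> c
  T2 -> a

CYK table (by increasing span):
  cell(0,0) b: {S,T0}  orig:{S}
  cell(1,1) b: {S,T0}  orig:{S}
  cell(2,2) a: {T2}  orig:{}
  cell(3,3) a: {T2}  orig:{}
  cell(4,4) b: {S,T0}  orig:{S}
  cell(5,5) b: {S,T0}  orig:{S}
  cell(0,1) bb: {A,S}
  cell(1,2) ba: ∅
  cell(2,3) aa: ∅
  cell(3,4) ab: ∅
  cell(4,5) bb: {A,S}
  cell(0,2) bba: ∅
  cell(1,3) baa: ∅
  cell(2,4) aab: ∅
  cell(3,5) abb: ∅
  cell(0,3) bbaa: ∅
  cell(1,4) baab: ∅
  cell(2,5) aabb: ∅
  cell(0,4) bbaab: ∅
  cell(1,5) baabb: ∅
  cell(0,5) bbaabb: ∅

S ∉ T[0,5] ⇒ NO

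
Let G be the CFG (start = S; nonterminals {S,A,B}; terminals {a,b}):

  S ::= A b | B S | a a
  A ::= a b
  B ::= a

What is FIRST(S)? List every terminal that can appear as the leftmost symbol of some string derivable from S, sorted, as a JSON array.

FIRST iteration:
round 1:
  A via A→a b: +{a}
  B via B→a: +{a}
  S via S→A b: +{a}
  FIRST[S]={a}  FIRST[A]={a}  FIRST[B]={a}
round 2: done
  FIRST[S]={a}  FIRST[A]={a}  FIRST[B]={a}

FIRST(S) = ["a"]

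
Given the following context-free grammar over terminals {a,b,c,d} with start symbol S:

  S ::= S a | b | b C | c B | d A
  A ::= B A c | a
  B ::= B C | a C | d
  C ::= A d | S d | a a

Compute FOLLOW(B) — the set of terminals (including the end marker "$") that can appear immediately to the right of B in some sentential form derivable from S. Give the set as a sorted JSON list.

FIRST iteration:
pass 1:
  A via A→a: +{a}
  B via B→a C: +{a}
  B via B→d: +{d}
  C via C→A d: +{a}
  S via S→b: +{b}
  S via S→c B: +{c}
  S via S→d A: +{d}
  FIRST[S]={b,c,d}  FIRST[A]={a}  FIRST[B]={a,d}  FIRST[C]={a}
pass 2:
  A via A→B A c: +{d}
  C via C→A d: +{d}
  C via C→S d: +{b,c}
  FIRST[S]={b,c,d}  FIRST[A]={a,d}  FIRST[B]={a,d}  FIRST[C]={a,b,c,d}
pass 3: — fixpoint
  FIRST[S]={b,c,d}  FIRST[A]={a,d}  FIRST[B]={a,d}  FIRST[C]={a,b,c,d}

FOLLOW iteration:
seed FOLLOW(S) with $
round 1:
  A→B A c: FOLLOW(B) ⊇ FIRST(A) = {a,d}; new: +{a,d}
  A→B A c: FOLLOW(A) ⊇ FIRST(c) = {c}; new: +{c}
  B→B C: FOLLOW(B) ⊇ FIRST(C) = {a,b,c,d}; new: +{b,c}
  B→B C: FOLLOW(C) ⊇ FOLLOW(B) ⊇ {a,b,c,d}; new: +{a,b,c,d}
  C→A d: FOLLOW(A) ⊇ FIRST(d) = {d}; new: +{d}
  C→S d: FOLLOW(S) ⊇ FIRST(d) = {d}; new: +{d}
  S→S a: FOLLOW(S) ⊇ FIRST(a) = {a}; new: +{a}
  S→b C: FOLLOW(C) ⊇ FOLLOW(S) ⊇ {$,a,d}; new: +{$}
  S→c B: FOLLOW(B) ⊇ FOLLOW(S) ⊇ {$,a,d}; new: +{$}
  S→d A: FOLLOW(A) ⊇ FOLLOW(S) ⊇ {$,a,d}; new: +{$,a}
  FOLLOW(S)={$,a,d}  FOLLOW(A)={$,a,c,d}  FOLLOW(B)={$,a,b,c,d}  FOLLOW(C)={$,a,b,c,d}
round 2: (stable)
  FOLLOW(S)={$,a,d}  FOLLOW(A)={$,a,c,d}  FOLLOW(B)={$,a,b,c,d}  FOLLOW(C)={$,a,b,c,d}

FOLLOW(B) = ["$", "a", "b", "c", "d"]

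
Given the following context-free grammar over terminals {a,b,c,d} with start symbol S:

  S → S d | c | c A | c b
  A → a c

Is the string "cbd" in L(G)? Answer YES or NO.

CNF form of G:
  S -> S T2 | T1 A | T1 T3 | c
  A -> T0 T1
  T0 -> a
  T1 -> c
  T2 -> d
  T3 -> b

Fill CYK table bottom-up:
  T[0,0] 'c' = {S,T1}  orig:{S}
  T[1,1] 'b' = {T3}  orig:{}
  T[2,2] 'd' = {T2}  orig:{}
  T[0,1] 'cb' = {S}
  T[1,2] 'bd' = ∅
  T[0,2] 'cbd' = {S}

S ∈ T[0,2] ⇒ YES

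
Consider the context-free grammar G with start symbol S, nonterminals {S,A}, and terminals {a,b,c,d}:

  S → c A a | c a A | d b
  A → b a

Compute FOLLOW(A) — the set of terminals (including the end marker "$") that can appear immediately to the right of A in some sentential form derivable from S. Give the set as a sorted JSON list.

FIRST sets, iterate to fixpoint:
pass 1:
  A via A→b a: +{b}
  S via S→c A a: +{c}
  S via S→d b: +{d}
  FIRST[S]={c,d}  FIRST[A]={b}
pass 2: done
  FIRST[S]={c,d}  FIRST[A]={b}

Compute FOLLOW by fixpoint:
seed FOLLOW(S) with $
round 1:
  S→c A a: FOLLOW(A) ⊇ FIRST(a) = {a}; new: +{a}
  S→c a A: FOLLOW(A) ⊇ FOLLOW(S) ⊇ {$}; new: +{$}
  S: {$}  A: {$,a}
round 2: done
  S: {$}  A: {$,a}

FOLLOW(A) = ["$", "a"]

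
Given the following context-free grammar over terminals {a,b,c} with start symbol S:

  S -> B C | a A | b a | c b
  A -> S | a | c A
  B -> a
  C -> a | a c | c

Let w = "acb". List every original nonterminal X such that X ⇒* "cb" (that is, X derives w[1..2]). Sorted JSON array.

CNF form of G:
  S -> B C | T0 A | T1 T0 | T2 T1
  A -> B C | T0 A | T1 T0 | T2 A | T2 T1 | a
  B -> a
  C -> T0 T2 | a | c
  T0 -> a
  T1 -> b
  T2 -> c

Fill CYK table bottom-up (cells [i..j] with 1 ≤ i ≤ j ≤ 2 only):
  cell(1,1) c: {C,T2}  orig:{C}
  cell(2,2) b: {T1}  orig:{}
  cell(1,2) cb: {A,S}

Original NTs in T[1,2] deriving "cb": ["A", "S"]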